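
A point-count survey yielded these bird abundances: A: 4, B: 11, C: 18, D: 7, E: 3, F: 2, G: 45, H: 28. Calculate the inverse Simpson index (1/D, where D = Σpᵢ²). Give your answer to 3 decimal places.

Total N = 4+11+18+7+3+2+45+28 = 118, so the proportions are 0.0338983, 0.0932203, 0.1525424, 0.059322, 0.0254237, 0.0169492, 0.3813559, 0.2372881 (working shown to 7 dp, full precision carried).
D = 0.0338983² + 0.0932203² + 0.1525424² + 0.059322² + 0.0254237² + 0.0169492² + 0.3813559² + 0.2372881² = 0.0011491 + 0.0086900 + 0.0232692 + 0.0035191 + 0.0006464 + 0.0002873 + 0.1454323 + 0.0563057 = 0.2392991.
So 1/D = 4.17887, i.e. 4.179 to 3 decimal places.

4.179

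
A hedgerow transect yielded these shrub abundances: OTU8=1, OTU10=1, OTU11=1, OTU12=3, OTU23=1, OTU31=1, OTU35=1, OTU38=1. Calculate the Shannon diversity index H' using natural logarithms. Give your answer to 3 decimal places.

Total N = 1+1+1+3+1+1+1+1 = 10, so the proportions are 0.1, 0.1, 0.1, 0.3, 0.1, 0.1, 0.1, 0.1 (working shown to 5 dp, full precision carried).
Each pᵢ ln pᵢ term: 0.1×(-2.30259)=-0.23026, 0.1×(-2.30259)=-0.23026, 0.1×(-2.30259)=-0.23026, 0.3×(-1.20397)=-0.36119, 0.1×(-2.30259)=-0.23026, 0.1×(-2.30259)=-0.23026, 0.1×(-2.30259)=-0.23026, 0.1×(-2.30259)=-0.23026.
Sum = -1.97300, so H' = 1.973.

1.973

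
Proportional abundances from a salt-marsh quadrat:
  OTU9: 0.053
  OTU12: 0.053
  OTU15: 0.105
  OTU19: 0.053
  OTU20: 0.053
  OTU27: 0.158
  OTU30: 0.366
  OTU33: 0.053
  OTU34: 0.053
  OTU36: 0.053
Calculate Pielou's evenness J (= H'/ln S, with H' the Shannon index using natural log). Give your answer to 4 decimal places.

0.8624

H' = −Σ pᵢ ln pᵢ = −((-0.155686) + (-0.155686) + (-0.236648) + (-0.155686) + (-0.155686) + (-0.291535) + (-0.367875) + (-0.155686) + (-0.155686) + (-0.155686)) = 1.985857 (working shown to 6 dp, full precision carried).
With S = 10 species, ln S = 2.302585, so J = 1.985857/2.302585 = 0.862447, i.e. 0.8624 to 4 decimal places.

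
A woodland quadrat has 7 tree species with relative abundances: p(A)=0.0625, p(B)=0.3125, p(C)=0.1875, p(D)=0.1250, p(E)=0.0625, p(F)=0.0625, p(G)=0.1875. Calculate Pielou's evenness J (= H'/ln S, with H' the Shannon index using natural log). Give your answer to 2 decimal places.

0.91

H' = −Σ pᵢ ln pᵢ = −((-0.1733) + (-0.3635) + (-0.3139) + (-0.2599) + (-0.1733) + (-0.1733) + (-0.3139)) = 1.7710 (working shown to 4 dp, full precision carried).
With S = 7 species, ln S = 1.9459, so J = 1.7710/1.9459 = 0.9101, i.e. 0.91 to 2 decimal places.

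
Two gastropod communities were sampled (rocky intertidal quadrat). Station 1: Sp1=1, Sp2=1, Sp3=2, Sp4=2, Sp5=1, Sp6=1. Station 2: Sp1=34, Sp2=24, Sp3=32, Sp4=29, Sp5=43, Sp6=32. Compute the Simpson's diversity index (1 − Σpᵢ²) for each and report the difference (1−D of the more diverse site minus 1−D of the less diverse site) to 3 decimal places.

0.016

Station 1: N=8, proportions 0.125, 0.125, 0.25, 0.25, 0.125, 0.125, giving 1−D = 0.81250 (working shown to 5 dp, full precision carried).
Station 2: N=194, proportions 0.17526, 0.12371, 0.16495, 0.14948, 0.22165, 0.16495, giving 1−D = 0.82809.
Difference = |0.81250 − 0.82809| = 0.01559, i.e. 0.016 to 3 decimal places.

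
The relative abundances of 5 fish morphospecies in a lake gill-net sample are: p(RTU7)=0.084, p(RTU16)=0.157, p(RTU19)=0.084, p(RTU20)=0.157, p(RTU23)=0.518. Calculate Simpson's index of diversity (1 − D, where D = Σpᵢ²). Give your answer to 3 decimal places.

D = 0.084² + 0.157² + 0.084² + 0.157² + 0.518² = 0.00706 + 0.02465 + 0.00706 + 0.02465 + 0.26832 = 0.33173 (working shown to 5 dp, full precision carried).
So 1 − D = 0.66827, i.e. 0.668 to 3 decimal places.

0.668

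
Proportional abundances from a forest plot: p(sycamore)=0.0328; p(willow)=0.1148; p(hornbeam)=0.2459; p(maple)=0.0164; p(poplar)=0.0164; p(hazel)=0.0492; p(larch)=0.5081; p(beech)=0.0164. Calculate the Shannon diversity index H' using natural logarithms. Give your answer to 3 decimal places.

1.400

Each pᵢ ln pᵢ term (working shown to 5 dp, full precision carried): 0.0328×(-3.41733)=-0.11209, 0.1148×(-2.16456)=-0.24849, 0.2459×(-1.40283)=-0.34496, 0.0164×(-4.11047)=-0.06741, 0.0164×(-4.11047)=-0.06741, 0.0492×(-3.01186)=-0.14818, 0.5081×(-0.67708)=-0.34402, 0.0164×(-4.11047)=-0.06741.
Sum = -1.39998, so H' = 1.400.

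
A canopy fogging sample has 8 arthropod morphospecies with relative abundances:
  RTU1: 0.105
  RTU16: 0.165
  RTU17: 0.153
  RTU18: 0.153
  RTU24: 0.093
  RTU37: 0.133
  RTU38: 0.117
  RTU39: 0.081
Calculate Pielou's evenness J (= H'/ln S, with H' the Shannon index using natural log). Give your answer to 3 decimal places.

H' = −Σ pᵢ ln pᵢ = −((-0.23665) + (-0.29730) + (-0.28723) + (-0.28723) + (-0.22089) + (-0.26832) + (-0.25103) + (-0.20358)) = 2.05222 (working shown to 5 dp, full precision carried).
With S = 8 species, ln S = 2.07944, so J = 2.05222/2.07944 = 0.98691, i.e. 0.987 to 3 decimal places.

0.987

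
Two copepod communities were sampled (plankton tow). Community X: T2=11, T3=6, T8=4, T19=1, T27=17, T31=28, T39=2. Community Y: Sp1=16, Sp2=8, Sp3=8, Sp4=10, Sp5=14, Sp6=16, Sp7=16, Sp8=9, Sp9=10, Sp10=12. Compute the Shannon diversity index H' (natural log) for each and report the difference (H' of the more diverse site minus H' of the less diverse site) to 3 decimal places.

0.722

Community X: N=69, proportions 0.15942, 0.08696, 0.05797, 0.01449, 0.24638, 0.4058, 0.02899, giving H' = 1.54534 (working shown to 5 dp, full precision carried).
Community Y: N=119, proportions 0.13445, 0.06723, 0.06723, 0.08403, 0.11765, 0.13445, 0.13445, 0.07563, 0.08403, 0.10084, giving H' = 2.26696.
Difference = |1.54534 − 2.26696| = 0.72162, i.e. 0.722 to 3 decimal places.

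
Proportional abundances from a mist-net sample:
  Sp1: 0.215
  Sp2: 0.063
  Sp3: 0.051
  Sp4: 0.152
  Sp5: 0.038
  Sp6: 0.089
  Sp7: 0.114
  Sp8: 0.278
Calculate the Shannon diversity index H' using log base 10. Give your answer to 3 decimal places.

0.819

Each pᵢ log₁₀ pᵢ term (working shown to 5 dp, full precision carried): 0.215×(-0.66756)=-0.14353, 0.063×(-1.20066)=-0.07564, 0.051×(-1.29243)=-0.06591, 0.152×(-0.81816)=-0.12436, 0.038×(-1.42022)=-0.05397, 0.089×(-1.05061)=-0.09350, 0.114×(-0.94310)=-0.10751, 0.278×(-0.55596)=-0.15456.
Sum = -0.81898, so H' = 0.819.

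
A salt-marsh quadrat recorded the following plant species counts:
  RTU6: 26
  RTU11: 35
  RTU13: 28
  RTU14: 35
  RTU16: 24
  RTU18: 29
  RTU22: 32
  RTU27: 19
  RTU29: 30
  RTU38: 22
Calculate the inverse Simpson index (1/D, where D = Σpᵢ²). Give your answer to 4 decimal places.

Total N = 26+35+28+35+24+29+32+19+30+22 = 280, so the proportions are 0.09285714, 0.125, 0.1, 0.125, 0.08571429, 0.10357143, 0.11428571, 0.06785714, 0.10714286, 0.07857143 (working shown to 8 dp, full precision carried).
D = 0.09285714² + 0.125² + 0.1² + 0.125² + 0.08571429² + 0.10357143² + 0.11428571² + 0.06785714² + 0.10714286² + 0.07857143² = 0.00862245 + 0.01562500 + 0.01000000 + 0.01562500 + 0.00734694 + 0.01072704 + 0.01306122 + 0.00460459 + 0.01147959 + 0.00617347 = 0.10326531.
So 1/D = 9.683794, i.e. 9.6838 to 4 decimal places.

9.6838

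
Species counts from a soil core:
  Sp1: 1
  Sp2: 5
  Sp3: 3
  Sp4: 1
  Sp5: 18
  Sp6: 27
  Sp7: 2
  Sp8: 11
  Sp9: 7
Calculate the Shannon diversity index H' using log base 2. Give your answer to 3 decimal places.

2.502

Total N = 1+5+3+1+18+27+2+11+7 = 75, so the proportions are 0.01333, 0.06667, 0.04, 0.01333, 0.24, 0.36, 0.02667, 0.14667, 0.09333 (working shown to 5 dp, full precision carried).
Each pᵢ log₂ pᵢ term: 0.01333×(-6.22882)=-0.08305, 0.06667×(-3.90689)=-0.26046, 0.04×(-4.64386)=-0.18575, 0.01333×(-6.22882)=-0.08305, 0.24×(-2.05889)=-0.49413, 0.36×(-1.47393)=-0.53062, 0.02667×(-5.22882)=-0.13944, 0.14667×(-2.76939)=-0.40618, 0.09333×(-3.42146)=-0.31934.
Sum = -2.50201, so H' = 2.502.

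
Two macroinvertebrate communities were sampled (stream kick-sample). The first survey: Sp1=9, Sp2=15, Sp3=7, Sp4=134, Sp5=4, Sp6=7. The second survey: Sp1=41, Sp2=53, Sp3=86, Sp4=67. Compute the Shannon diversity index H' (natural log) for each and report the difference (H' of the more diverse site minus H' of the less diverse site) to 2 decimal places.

The first survey: N=176, proportions 0.0511, 0.0852, 0.0398, 0.7614, 0.0227, 0.0398, giving H' = 0.9120 (working shown to 4 dp, full precision carried).
The second survey: N=247, proportions 0.166, 0.2146, 0.3482, 0.2713, giving H' = 1.3496.
Difference = |0.9120 − 1.3496| = 0.4376, i.e. 0.44 to 2 decimal places.

0.44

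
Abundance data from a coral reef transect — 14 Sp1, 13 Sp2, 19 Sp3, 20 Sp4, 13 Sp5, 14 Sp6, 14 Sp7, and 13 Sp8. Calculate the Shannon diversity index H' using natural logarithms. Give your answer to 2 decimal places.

Total N = 14+13+19+20+13+14+14+13 = 120, so the proportions are 0.1167, 0.1083, 0.1583, 0.1667, 0.1083, 0.1167, 0.1167, 0.1083 (working shown to 4 dp, full precision carried).
Each pᵢ ln pᵢ term: 0.1167×(-2.1484)=-0.2507, 0.1083×(-2.2225)=-0.2408, 0.1583×(-1.8431)=-0.2918, 0.1667×(-1.7918)=-0.2986, 0.1083×(-2.2225)=-0.2408, 0.1167×(-2.1484)=-0.2507, 0.1167×(-2.1484)=-0.2507, 0.1083×(-2.2225)=-0.2408.
Sum = -2.0647, so H' = 2.06.

2.06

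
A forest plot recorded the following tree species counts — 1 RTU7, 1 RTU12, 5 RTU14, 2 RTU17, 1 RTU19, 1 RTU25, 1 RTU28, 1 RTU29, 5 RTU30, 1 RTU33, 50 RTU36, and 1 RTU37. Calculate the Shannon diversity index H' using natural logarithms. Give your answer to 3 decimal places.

Total N = 1+1+5+2+1+1+1+1+5+1+50+1 = 70, so the proportions are 0.01429, 0.01429, 0.07143, 0.02857, 0.01429, 0.01429, 0.01429, 0.01429, 0.07143, 0.01429, 0.71429, 0.01429 (working shown to 5 dp, full precision carried).
Each pᵢ ln pᵢ term: 0.01429×(-4.24850)=-0.06069, 0.01429×(-4.24850)=-0.06069, 0.07143×(-2.63906)=-0.18850, 0.02857×(-3.55535)=-0.10158, 0.01429×(-4.24850)=-0.06069, 0.01429×(-4.24850)=-0.06069, 0.01429×(-4.24850)=-0.06069, 0.01429×(-4.24850)=-0.06069, 0.07143×(-2.63906)=-0.18850, 0.01429×(-4.24850)=-0.06069, 0.71429×(-0.33647)=-0.24034, 0.01429×(-4.24850)=-0.06069.
Sum = -1.20447, so H' = 1.204.

1.204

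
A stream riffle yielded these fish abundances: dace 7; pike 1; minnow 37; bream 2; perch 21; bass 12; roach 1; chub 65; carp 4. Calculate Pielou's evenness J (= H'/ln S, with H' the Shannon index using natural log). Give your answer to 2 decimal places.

0.70

Total N = 7+1+37+2+21+12+1+65+4 = 150, so the proportions are 0.04667, 0.00667, 0.24667, 0.01333, 0.14, 0.08, 0.00667, 0.43333, 0.02667 (working shown to 5 dp, full precision carried).
H' = −Σ pᵢ ln pᵢ = −((-0.14302) + (-0.03340) + (-0.34526) + (-0.05757) + (-0.27526) + (-0.20206) + (-0.03340) + (-0.36237) + (-0.09665)) = 1.54900.
With S = 9 species, ln S = 2.19722, so J = 1.54900/2.19722 = 0.70498, i.e. 0.70 to 2 decimal places.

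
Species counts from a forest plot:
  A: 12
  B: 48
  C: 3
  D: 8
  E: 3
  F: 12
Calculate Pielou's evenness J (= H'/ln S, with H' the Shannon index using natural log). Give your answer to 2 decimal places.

0.74

Total N = 12+48+3+8+3+12 = 86, so the proportions are 0.1395, 0.5581, 0.0349, 0.093, 0.0349, 0.1395 (working shown to 4 dp, full precision carried).
H' = −Σ pᵢ ln pᵢ = −((-0.2748) + (-0.3255) + (-0.1171) + (-0.2209) + (-0.1171) + (-0.2748)) = 1.3301.
With S = 6 species, ln S = 1.7918, so J = 1.3301/1.7918 = 0.7424, i.e. 0.74 to 2 decimal places.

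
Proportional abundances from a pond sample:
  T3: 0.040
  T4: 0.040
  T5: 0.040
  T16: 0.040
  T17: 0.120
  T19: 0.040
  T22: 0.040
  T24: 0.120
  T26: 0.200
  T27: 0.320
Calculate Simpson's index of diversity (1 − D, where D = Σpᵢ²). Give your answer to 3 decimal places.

D = 0.04² + 0.04² + 0.04² + 0.04² + 0.12² + 0.04² + 0.04² + 0.12² + 0.2² + 0.32² = 0.00160 + 0.00160 + 0.00160 + 0.00160 + 0.01440 + 0.00160 + 0.00160 + 0.01440 + 0.04000 + 0.10240 = 0.18080 (working shown to 5 dp, full precision carried).
So 1 − D = 0.81920, i.e. 0.819 to 3 decimal places.

0.819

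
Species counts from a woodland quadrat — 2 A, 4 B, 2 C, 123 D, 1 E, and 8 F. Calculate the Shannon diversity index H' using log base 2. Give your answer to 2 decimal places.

Total N = 2+4+2+123+1+8 = 140, so the proportions are 0.0143, 0.0286, 0.0143, 0.8786, 0.0071, 0.0571 (working shown to 4 dp, full precision carried).
Each pᵢ log₂ pᵢ term: 0.0143×(-6.1293)=-0.0876, 0.0286×(-5.1293)=-0.1466, 0.0143×(-6.1293)=-0.0876, 0.8786×(-0.1868)=-0.1641, 0.0071×(-7.1293)=-0.0509, 0.0571×(-4.1293)=-0.2360.
Sum = -0.7726, so H' = 0.77.

0.77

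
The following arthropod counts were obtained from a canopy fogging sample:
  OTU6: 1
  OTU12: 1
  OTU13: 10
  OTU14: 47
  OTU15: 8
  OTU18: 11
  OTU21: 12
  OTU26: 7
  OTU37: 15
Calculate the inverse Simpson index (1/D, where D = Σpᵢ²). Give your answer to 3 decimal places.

Total N = 1+1+10+47+8+11+12+7+15 = 112, so the proportions are 0.0089286, 0.0089286, 0.0892857, 0.4196429, 0.0714286, 0.0982143, 0.1071429, 0.0625, 0.1339286 (working shown to 7 dp, full precision carried).
D = 0.0089286² + 0.0089286² + 0.0892857² + 0.4196429² + 0.0714286² + 0.0982143² + 0.1071429² + 0.0625² + 0.1339286² = 0.0000797 + 0.0000797 + 0.0079719 + 0.1761001 + 0.0051020 + 0.0096460 + 0.0114796 + 0.0039062 + 0.0179369 = 0.2323023.
So 1/D = 4.30474, i.e. 4.305 to 3 decimal places.

4.305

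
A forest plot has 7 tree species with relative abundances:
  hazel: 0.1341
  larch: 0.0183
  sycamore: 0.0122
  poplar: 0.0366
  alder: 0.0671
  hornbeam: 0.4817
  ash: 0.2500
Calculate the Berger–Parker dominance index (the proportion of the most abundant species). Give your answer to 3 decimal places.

0.482

The largest proportion is 0.4817, i.e. d = 0.482 to 3 decimal places.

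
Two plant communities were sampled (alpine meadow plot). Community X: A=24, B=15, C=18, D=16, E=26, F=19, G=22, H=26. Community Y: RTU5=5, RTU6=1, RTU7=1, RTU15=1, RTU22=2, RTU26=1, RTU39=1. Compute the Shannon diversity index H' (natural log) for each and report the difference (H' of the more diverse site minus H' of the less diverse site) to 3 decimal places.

Community X: N=166, proportions 0.144578, 0.090361, 0.108434, 0.096386, 0.156627, 0.114458, 0.13253, 0.156627, giving H' = 2.059877 (working shown to 6 dp, full precision carried).
Community Y: N=12, proportions 0.416667, 0.083333, 0.083333, 0.083333, 0.166667, 0.083333, 0.083333, giving H' = 1.698783.
Difference = |2.059877 − 1.698783| = 0.361094, i.e. 0.361 to 3 decimal places.

0.361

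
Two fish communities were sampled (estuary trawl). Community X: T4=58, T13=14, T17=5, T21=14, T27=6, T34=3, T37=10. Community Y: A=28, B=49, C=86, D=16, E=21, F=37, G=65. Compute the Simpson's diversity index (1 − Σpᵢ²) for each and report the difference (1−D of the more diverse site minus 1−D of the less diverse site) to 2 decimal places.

Community X: N=110, proportions 0.5273, 0.1273, 0.0455, 0.1273, 0.0545, 0.0273, 0.0909, giving 1−D = 0.6755 (working shown to 4 dp, full precision carried).
Community Y: N=302, proportions 0.0927, 0.1623, 0.2848, 0.053, 0.0695, 0.1225, 0.2152, giving 1−D = 0.8150.
Difference = |0.6755 − 0.8150| = 0.1395, i.e. 0.14 to 2 decimal places.

0.14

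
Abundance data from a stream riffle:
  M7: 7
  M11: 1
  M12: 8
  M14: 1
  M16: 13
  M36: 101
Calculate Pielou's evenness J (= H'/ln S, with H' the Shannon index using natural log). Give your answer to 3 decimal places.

0.464

Total N = 7+1+8+1+13+101 = 131, so the proportions are 0.05344, 0.00763, 0.06107, 0.00763, 0.09924, 0.77099 (working shown to 5 dp, full precision carried).
H' = −Σ pᵢ ln pᵢ = −((-0.15653) + (-0.03722) + (-0.17073) + (-0.03722) + (-0.22926) + (-0.20052)) = 0.83147.
With S = 6 species, ln S = 1.79176, so J = 0.83147/1.79176 = 0.46405, i.e. 0.464 to 3 decimal places.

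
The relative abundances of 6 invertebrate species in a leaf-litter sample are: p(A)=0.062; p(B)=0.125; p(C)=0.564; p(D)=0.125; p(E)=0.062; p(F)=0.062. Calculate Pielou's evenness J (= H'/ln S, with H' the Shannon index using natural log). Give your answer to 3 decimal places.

0.759

H' = −Σ pᵢ ln pᵢ = −((-0.17240) + (-0.25993) + (-0.32300) + (-0.25993) + (-0.17240) + (-0.17240)) = 1.36006 (working shown to 5 dp, full precision carried).
With S = 6 species, ln S = 1.79176, so J = 1.36006/1.79176 = 0.75906, i.e. 0.759 to 3 decimal places.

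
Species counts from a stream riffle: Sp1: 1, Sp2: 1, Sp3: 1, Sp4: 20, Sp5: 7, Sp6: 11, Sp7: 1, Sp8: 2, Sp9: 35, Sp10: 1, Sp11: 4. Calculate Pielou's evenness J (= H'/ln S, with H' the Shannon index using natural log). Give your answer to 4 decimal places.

Total N = 1+1+1+20+7+11+1+2+35+1+4 = 84, so the proportions are 0.011905, 0.011905, 0.011905, 0.238095, 0.083333, 0.130952, 0.011905, 0.02381, 0.416667, 0.011905, 0.047619 (working shown to 6 dp, full precision carried).
H' = −Σ pᵢ ln pᵢ = −((-0.052748) + (-0.052748) + (-0.052748) + (-0.341687) + (-0.207076) + (-0.266216) + (-0.052748) + (-0.088992) + (-0.364779) + (-0.052748) + (-0.144977)) = 1.677465.
With S = 11 species, ln S = 2.397895, so J = 1.677465/2.397895 = 0.699557, i.e. 0.6996 to 4 decimal places.

0.6996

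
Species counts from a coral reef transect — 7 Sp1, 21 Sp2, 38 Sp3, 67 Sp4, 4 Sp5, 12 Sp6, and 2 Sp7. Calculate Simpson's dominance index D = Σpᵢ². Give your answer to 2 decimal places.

Total N = 7+21+38+67+4+12+2 = 151, so the proportions are 0.0464, 0.1391, 0.2517, 0.4437, 0.0265, 0.0795, 0.0132 (working shown to 4 dp, full precision carried).
D = 0.0464² + 0.1391² + 0.2517² + 0.4437² + 0.0265² + 0.0795² + 0.0132² = 0.0021 + 0.0193 + 0.0633 + 0.1969 + 0.0007 + 0.0063 + 0.0002 = 0.2889.
To 2 decimal places, D = 0.29.

0.29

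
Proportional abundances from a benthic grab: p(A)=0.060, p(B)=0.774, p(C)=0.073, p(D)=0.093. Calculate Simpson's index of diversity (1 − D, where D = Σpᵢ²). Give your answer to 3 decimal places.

0.383

D = 0.06² + 0.774² + 0.073² + 0.093² = 0.00360 + 0.59908 + 0.00533 + 0.00865 = 0.61665 (working shown to 5 dp, full precision carried).
So 1 − D = 0.38335, i.e. 0.383 to 3 decimal places.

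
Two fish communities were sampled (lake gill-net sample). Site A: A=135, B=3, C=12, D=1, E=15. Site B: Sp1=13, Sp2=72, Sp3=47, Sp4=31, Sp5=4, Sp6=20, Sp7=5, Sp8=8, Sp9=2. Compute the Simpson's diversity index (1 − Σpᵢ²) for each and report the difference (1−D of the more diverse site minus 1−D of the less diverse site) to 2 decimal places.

0.45

Site A: N=166, proportions 0.81325, 0.01807, 0.07229, 0.00602, 0.09036, giving 1−D = 0.32487 (working shown to 5 dp, full precision carried).
Site B: N=202, proportions 0.06436, 0.35644, 0.23267, 0.15347, 0.0198, 0.09901, 0.02475, 0.0396, 0.0099, giving 1−D = 0.77865.
Difference = |0.32487 − 0.77865| = 0.45378, i.e. 0.45 to 2 decimal places.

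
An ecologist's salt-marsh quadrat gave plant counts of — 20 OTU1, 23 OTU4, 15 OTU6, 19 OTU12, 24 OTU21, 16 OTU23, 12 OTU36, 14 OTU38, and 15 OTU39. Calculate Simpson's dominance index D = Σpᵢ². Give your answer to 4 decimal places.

0.1166

Total N = 20+23+15+19+24+16+12+14+15 = 158, so the proportions are 0.126582, 0.14557, 0.094937, 0.120253, 0.151899, 0.101266, 0.075949, 0.088608, 0.094937 (working shown to 6 dp, full precision carried).
D = 0.126582² + 0.14557² + 0.094937² + 0.120253² + 0.151899² + 0.101266² + 0.075949² + 0.088608² + 0.094937² = 0.016023 + 0.021191 + 0.009013 + 0.014461 + 0.023073 + 0.010255 + 0.005768 + 0.007851 + 0.009013 = 0.116648.
To 4 decimal places, D = 0.1166.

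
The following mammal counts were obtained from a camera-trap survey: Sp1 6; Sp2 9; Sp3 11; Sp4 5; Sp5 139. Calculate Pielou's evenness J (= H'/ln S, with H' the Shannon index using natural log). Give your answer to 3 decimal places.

Total N = 6+9+11+5+139 = 170, so the proportions are 0.03529, 0.05294, 0.06471, 0.02941, 0.81765 (working shown to 5 dp, full precision carried).
H' = −Σ pᵢ ln pᵢ = −((-0.11802) + (-0.15557) + (-0.17716) + (-0.10372) + (-0.16461)) = 0.71908.
With S = 5 species, ln S = 1.60944, so J = 0.71908/1.60944 = 0.44679, i.e. 0.447 to 3 decimal places.

0.447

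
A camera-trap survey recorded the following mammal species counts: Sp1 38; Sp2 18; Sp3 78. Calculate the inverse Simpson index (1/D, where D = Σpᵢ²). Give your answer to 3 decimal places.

Total N = 38+18+78 = 134, so the proportions are 0.283582, 0.134328, 0.58209 (working shown to 6 dp, full precision carried).
D = 0.283582² + 0.134328² + 0.58209² = 0.080419 + 0.018044 + 0.338828 = 0.437291.
So 1/D = 2.28681, i.e. 2.287 to 3 decimal places.

2.287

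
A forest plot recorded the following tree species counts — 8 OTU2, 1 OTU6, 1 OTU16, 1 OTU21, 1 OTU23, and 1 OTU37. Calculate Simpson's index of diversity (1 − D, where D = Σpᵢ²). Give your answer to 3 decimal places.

0.592

Total N = 8+1+1+1+1+1 = 13, so the proportions are 0.61538, 0.07692, 0.07692, 0.07692, 0.07692, 0.07692 (working shown to 5 dp, full precision carried).
D = 0.61538² + 0.07692² + 0.07692² + 0.07692² + 0.07692² + 0.07692² = 0.37870 + 0.00592 + 0.00592 + 0.00592 + 0.00592 + 0.00592 = 0.40828.
So 1 − D = 0.59172, i.e. 0.592 to 3 decimal places.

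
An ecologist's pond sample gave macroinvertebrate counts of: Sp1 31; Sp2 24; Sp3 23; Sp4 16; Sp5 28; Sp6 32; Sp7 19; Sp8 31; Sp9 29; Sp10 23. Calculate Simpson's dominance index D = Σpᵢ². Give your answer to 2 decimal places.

Total N = 31+24+23+16+28+32+19+31+29+23 = 256, so the proportions are 0.1211, 0.0938, 0.0898, 0.0625, 0.1094, 0.125, 0.0742, 0.1211, 0.1133, 0.0898 (working shown to 4 dp, full precision carried).
D = 0.1211² + 0.0938² + 0.0898² + 0.0625² + 0.1094² + 0.125² + 0.0742² + 0.1211² + 0.1133² + 0.0898² = 0.0147 + 0.0088 + 0.0081 + 0.0039 + 0.0120 + 0.0156 + 0.0055 + 0.0147 + 0.0128 + 0.0081 = 0.1041.
To 2 decimal places, D = 0.10.

0.10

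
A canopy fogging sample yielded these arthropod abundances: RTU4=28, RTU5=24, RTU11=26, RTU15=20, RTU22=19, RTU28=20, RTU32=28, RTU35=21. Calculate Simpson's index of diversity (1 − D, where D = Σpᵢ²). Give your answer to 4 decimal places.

Total N = 28+24+26+20+19+20+28+21 = 186, so the proportions are 0.150538, 0.129032, 0.139785, 0.107527, 0.102151, 0.107527, 0.150538, 0.112903 (working shown to 6 dp, full precision carried).
D = 0.150538² + 0.129032² + 0.139785² + 0.107527² + 0.102151² + 0.107527² + 0.150538² + 0.112903² = 0.022662 + 0.016649 + 0.019540 + 0.011562 + 0.010435 + 0.011562 + 0.022662 + 0.012747 = 0.127818.
So 1 − D = 0.872182, i.e. 0.8722 to 4 decimal places.

0.8722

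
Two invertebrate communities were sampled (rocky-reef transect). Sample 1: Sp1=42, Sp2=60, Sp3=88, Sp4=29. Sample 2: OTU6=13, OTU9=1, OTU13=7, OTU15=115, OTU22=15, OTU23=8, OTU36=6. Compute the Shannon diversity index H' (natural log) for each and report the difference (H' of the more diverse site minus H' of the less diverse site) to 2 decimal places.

0.20

Sample 1: N=219, proportions 0.1918, 0.274, 0.4018, 0.1324, giving H' = 1.3055 (working shown to 4 dp, full precision carried).
Sample 2: N=165, proportions 0.0788, 0.0061, 0.0424, 0.697, 0.0909, 0.0485, 0.0364, giving H' = 1.1021.
Difference = |1.3055 − 1.1021| = 0.2034, i.e. 0.20 to 2 decimal places.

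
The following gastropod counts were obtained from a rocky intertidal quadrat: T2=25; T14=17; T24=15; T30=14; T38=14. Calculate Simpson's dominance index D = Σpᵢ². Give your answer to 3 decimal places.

0.212

Total N = 25+17+15+14+14 = 85, so the proportions are 0.29412, 0.2, 0.17647, 0.16471, 0.16471 (working shown to 5 dp, full precision carried).
D = 0.29412² + 0.2² + 0.17647² + 0.16471² + 0.16471² = 0.08651 + 0.04000 + 0.03114 + 0.02713 + 0.02713 = 0.21190.
To 3 decimal places, D = 0.212.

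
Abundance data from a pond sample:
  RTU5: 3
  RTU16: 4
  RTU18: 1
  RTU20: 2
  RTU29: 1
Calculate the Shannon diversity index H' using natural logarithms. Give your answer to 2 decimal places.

1.47

Total N = 3+4+1+2+1 = 11, so the proportions are 0.2727, 0.3636, 0.0909, 0.1818, 0.0909 (working shown to 4 dp, full precision carried).
Each pᵢ ln pᵢ term: 0.2727×(-1.2993)=-0.3543, 0.3636×(-1.0116)=-0.3679, 0.0909×(-2.3979)=-0.2180, 0.1818×(-1.7047)=-0.3100, 0.0909×(-2.3979)=-0.2180.
Sum = -1.4681, so H' = 1.47.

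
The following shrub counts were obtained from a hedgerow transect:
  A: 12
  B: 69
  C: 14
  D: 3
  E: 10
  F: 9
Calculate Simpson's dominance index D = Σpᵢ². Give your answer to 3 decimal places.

0.387

Total N = 12+69+14+3+10+9 = 117, so the proportions are 0.10256, 0.58974, 0.11966, 0.02564, 0.08547, 0.07692 (working shown to 5 dp, full precision carried).
D = 0.10256² + 0.58974² + 0.11966² + 0.02564² + 0.08547² + 0.07692² = 0.01052 + 0.34780 + 0.01432 + 0.00066 + 0.00731 + 0.00592 = 0.38651.
To 3 decimal places, D = 0.387.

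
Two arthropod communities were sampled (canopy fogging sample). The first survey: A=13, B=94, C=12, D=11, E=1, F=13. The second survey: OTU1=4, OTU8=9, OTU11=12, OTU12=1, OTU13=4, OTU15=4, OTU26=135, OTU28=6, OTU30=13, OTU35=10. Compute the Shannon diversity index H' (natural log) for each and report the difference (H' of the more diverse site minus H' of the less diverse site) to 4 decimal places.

The first survey: N=144, proportions 0.09027778, 0.65277778, 0.08333333, 0.07638889, 0.00694444, 0.09027778, giving H' = 1.15068746 (working shown to 8 dp, full precision carried).
The second survey: N=198, proportions 0.02020202, 0.04545455, 0.06060606, 0.00505051, 0.02020202, 0.02020202, 0.68181818, 0.03030303, 0.06565657, 0.05050505, giving H' = 1.27027573.
Difference = |1.15068746 − 1.27027573| = 0.11958827, i.e. 0.1196 to 4 decimal places.

0.1196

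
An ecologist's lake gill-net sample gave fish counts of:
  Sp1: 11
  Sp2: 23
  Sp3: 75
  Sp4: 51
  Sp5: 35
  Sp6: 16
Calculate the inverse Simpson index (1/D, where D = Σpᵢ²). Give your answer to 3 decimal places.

4.299

Total N = 11+23+75+51+35+16 = 211, so the proportions are 0.0521327, 0.1090047, 0.3554502, 0.2417062, 0.1658768, 0.0758294 (working shown to 7 dp, full precision carried).
D = 0.0521327² + 0.1090047² + 0.3554502² + 0.2417062² + 0.1658768² + 0.0758294² = 0.0027178 + 0.0118820 + 0.1263449 + 0.0584219 + 0.0275151 + 0.0057501 = 0.2326318.
So 1/D = 4.29864, i.e. 4.299 to 3 decimal places.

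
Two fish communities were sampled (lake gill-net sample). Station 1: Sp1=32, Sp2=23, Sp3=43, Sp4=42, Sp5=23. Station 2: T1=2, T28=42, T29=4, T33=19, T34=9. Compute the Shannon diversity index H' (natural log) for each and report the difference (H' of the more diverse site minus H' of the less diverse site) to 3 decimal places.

Station 1: N=163, proportions 0.19632, 0.1411, 0.2638, 0.25767, 0.1411, giving H' = 1.57320 (working shown to 5 dp, full precision carried).
Station 2: N=76, proportions 0.02632, 0.55263, 0.05263, 0.25, 0.11842, giving H' = 1.17767.
Difference = |1.57320 − 1.17767| = 0.39553, i.e. 0.396 to 3 decimal places.

0.396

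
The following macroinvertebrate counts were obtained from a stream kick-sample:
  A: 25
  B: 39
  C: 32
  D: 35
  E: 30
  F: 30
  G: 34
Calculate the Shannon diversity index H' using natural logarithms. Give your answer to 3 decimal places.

Total N = 25+39+32+35+30+30+34 = 225, so the proportions are 0.11111, 0.17333, 0.14222, 0.15556, 0.13333, 0.13333, 0.15111 (working shown to 5 dp, full precision carried).
Each pᵢ ln pᵢ term: 0.11111×(-2.19722)=-0.24414, 0.17333×(-1.75254)=-0.30377, 0.14222×(-1.95036)=-0.27739, 0.15556×(-1.86075)=-0.28945, 0.13333×(-2.01490)=-0.26865, 0.13333×(-2.01490)=-0.26865, 0.15111×(-1.88974)=-0.28556.
Sum = -1.93761, so H' = 1.938.

1.938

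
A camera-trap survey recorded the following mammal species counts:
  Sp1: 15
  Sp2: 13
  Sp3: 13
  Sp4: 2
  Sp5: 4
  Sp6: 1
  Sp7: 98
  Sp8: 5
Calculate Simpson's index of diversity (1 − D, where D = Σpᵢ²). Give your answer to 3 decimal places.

Total N = 15+13+13+2+4+1+98+5 = 151, so the proportions are 0.09934, 0.08609, 0.08609, 0.01325, 0.02649, 0.00662, 0.64901, 0.03311 (working shown to 5 dp, full precision carried).
D = 0.09934² + 0.08609² + 0.08609² + 0.01325² + 0.02649² + 0.00662² + 0.64901² + 0.03311² = 0.00987 + 0.00741 + 0.00741 + 0.00018 + 0.00070 + 0.00004 + 0.42121 + 0.00110 = 0.44792.
So 1 − D = 0.55208, i.e. 0.552 to 3 decimal places.

0.552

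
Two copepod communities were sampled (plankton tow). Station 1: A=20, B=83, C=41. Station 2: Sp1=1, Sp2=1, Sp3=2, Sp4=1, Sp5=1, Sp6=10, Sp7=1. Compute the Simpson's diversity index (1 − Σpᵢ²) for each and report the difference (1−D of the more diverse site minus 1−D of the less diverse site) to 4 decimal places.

Station 1: N=144, proportions 0.138889, 0.576389, 0.284722, giving 1−D = 0.567419 (working shown to 6 dp, full precision carried).
Station 2: N=17, proportions 0.058824, 0.058824, 0.117647, 0.058824, 0.058824, 0.588235, 0.058824, giving 1−D = 0.622837.
Difference = |0.567419 − 0.622837| = 0.055418, i.e. 0.0554 to 4 decimal places.

0.0554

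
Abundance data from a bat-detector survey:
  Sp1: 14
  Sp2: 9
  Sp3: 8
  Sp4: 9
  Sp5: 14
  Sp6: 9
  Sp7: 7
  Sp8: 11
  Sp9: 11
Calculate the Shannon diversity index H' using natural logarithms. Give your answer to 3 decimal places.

2.171

Total N = 14+9+8+9+14+9+7+11+11 = 92, so the proportions are 0.15217, 0.09783, 0.08696, 0.09783, 0.15217, 0.09783, 0.07609, 0.11957, 0.11957 (working shown to 5 dp, full precision carried).
Each pᵢ ln pᵢ term: 0.15217×(-1.88273)=-0.28650, 0.09783×(-2.32456)=-0.22740, 0.08696×(-2.44235)=-0.21238, 0.09783×(-2.32456)=-0.22740, 0.15217×(-1.88273)=-0.28650, 0.09783×(-2.32456)=-0.22740, 0.07609×(-2.57588)=-0.19599, 0.11957×(-2.12389)=-0.25394, 0.11957×(-2.12389)=-0.25394.
Sum = -2.17147, so H' = 2.171.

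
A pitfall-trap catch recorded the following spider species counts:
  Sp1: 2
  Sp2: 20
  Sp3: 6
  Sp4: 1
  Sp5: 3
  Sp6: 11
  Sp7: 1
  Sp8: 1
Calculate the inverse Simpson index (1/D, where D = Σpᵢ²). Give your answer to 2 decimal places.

3.53

Total N = 2+20+6+1+3+11+1+1 = 45, so the proportions are 0.044444, 0.444444, 0.133333, 0.022222, 0.066667, 0.244444, 0.022222, 0.022222 (working shown to 6 dp, full precision carried).
D = 0.044444² + 0.444444² + 0.133333² + 0.022222² + 0.066667² + 0.244444² + 0.022222² + 0.022222² = 0.001975 + 0.197531 + 0.017778 + 0.000494 + 0.004444 + 0.059753 + 0.000494 + 0.000494 = 0.282963.
So 1/D = 3.5340, i.e. 3.53 to 2 decimal places.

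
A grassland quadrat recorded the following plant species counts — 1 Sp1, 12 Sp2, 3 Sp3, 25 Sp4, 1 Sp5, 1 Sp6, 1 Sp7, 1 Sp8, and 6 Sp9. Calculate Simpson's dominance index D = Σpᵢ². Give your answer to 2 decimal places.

Total N = 1+12+3+25+1+1+1+1+6 = 51, so the proportions are 0.01961, 0.23529, 0.05882, 0.4902, 0.01961, 0.01961, 0.01961, 0.01961, 0.11765 (working shown to 5 dp, full precision carried).
D = 0.01961² + 0.23529² + 0.05882² + 0.4902² + 0.01961² + 0.01961² + 0.01961² + 0.01961² + 0.11765² = 0.00038 + 0.05536 + 0.00346 + 0.24029 + 0.00038 + 0.00038 + 0.00038 + 0.00038 + 0.01384 = 0.31488.
To 2 decimal places, D = 0.31.

0.31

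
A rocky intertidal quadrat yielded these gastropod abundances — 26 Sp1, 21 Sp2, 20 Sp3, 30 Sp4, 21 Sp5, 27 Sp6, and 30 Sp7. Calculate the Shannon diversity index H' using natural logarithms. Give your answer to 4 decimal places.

1.9330

Total N = 26+21+20+30+21+27+30 = 175, so the proportions are 0.148571, 0.12, 0.114286, 0.171429, 0.12, 0.154286, 0.171429 (working shown to 6 dp, full precision carried).
Each pᵢ ln pᵢ term: 0.148571×(-1.906689)=-0.283280, 0.12×(-2.120264)=-0.254432, 0.114286×(-2.169054)=-0.247892, 0.171429×(-1.763589)=-0.302329, 0.12×(-2.120264)=-0.254432, 0.154286×(-1.868949)=-0.288352, 0.171429×(-1.763589)=-0.302329.
Sum = -1.933046, so H' = 1.9330.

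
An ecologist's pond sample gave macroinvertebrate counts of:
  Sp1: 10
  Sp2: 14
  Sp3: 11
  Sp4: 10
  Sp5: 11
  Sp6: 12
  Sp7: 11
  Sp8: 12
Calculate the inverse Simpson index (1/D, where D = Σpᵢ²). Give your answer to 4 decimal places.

7.9093

Total N = 10+14+11+10+11+12+11+12 = 91, so the proportions are 0.10989011, 0.15384615, 0.12087912, 0.10989011, 0.12087912, 0.13186813, 0.12087912, 0.13186813 (working shown to 8 dp, full precision carried).
D = 0.10989011² + 0.15384615² + 0.12087912² + 0.10989011² + 0.12087912² + 0.13186813² + 0.12087912² + 0.13186813² = 0.01207584 + 0.02366864 + 0.01461176 + 0.01207584 + 0.01461176 + 0.01738920 + 0.01461176 + 0.01738920 = 0.12643401.
So 1/D = 7.909265, i.e. 7.9093 to 4 decimal places.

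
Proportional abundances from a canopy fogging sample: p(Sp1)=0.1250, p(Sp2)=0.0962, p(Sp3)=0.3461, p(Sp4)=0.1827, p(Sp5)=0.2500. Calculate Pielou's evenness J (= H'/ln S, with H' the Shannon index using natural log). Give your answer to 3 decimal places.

0.938

H' = −Σ pᵢ ln pᵢ = −((-0.25993) + (-0.22524) + (-0.36722) + (-0.31057) + (-0.34657)) = 1.50953 (working shown to 5 dp, full precision carried).
With S = 5 species, ln S = 1.60944, so J = 1.50953/1.60944 = 0.93793, i.e. 0.938 to 3 decimal places.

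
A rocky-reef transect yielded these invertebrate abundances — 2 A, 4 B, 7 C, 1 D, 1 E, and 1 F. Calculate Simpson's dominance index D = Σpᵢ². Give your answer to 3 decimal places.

0.281

Total N = 2+4+7+1+1+1 = 16, so the proportions are 0.125, 0.25, 0.4375, 0.0625, 0.0625, 0.0625 (working shown to 5 dp, full precision carried).
D = 0.125² + 0.25² + 0.4375² + 0.0625² + 0.0625² + 0.0625² = 0.01562 + 0.06250 + 0.19141 + 0.00391 + 0.00391 + 0.00391 = 0.28125.
To 3 decimal places, D = 0.281.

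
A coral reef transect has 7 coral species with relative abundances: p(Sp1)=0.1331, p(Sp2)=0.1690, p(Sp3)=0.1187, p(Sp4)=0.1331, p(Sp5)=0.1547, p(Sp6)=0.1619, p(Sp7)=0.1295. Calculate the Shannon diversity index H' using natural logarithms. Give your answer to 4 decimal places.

1.9385

Each pᵢ ln pᵢ term (working shown to 6 dp, full precision carried): 0.1331×(-2.016655)=-0.268417, 0.169×(-1.777857)=-0.300458, 0.1187×(-2.131156)=-0.252968, 0.1331×(-2.016655)=-0.268417, 0.1547×(-1.866268)=-0.288712, 0.1619×(-1.820776)=-0.294784, 0.1295×(-2.044074)=-0.264708.
Sum = -1.938462, so H' = 1.9385.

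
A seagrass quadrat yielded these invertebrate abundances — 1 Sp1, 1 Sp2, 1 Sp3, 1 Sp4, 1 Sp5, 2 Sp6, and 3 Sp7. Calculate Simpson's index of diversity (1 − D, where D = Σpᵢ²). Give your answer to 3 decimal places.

0.820

Total N = 1+1+1+1+1+2+3 = 10, so the proportions are 0.1, 0.1, 0.1, 0.1, 0.1, 0.2, 0.3 (working shown to 5 dp, full precision carried).
D = 0.1² + 0.1² + 0.1² + 0.1² + 0.1² + 0.2² + 0.3² = 0.01000 + 0.01000 + 0.01000 + 0.01000 + 0.01000 + 0.04000 + 0.09000 = 0.18000.
So 1 − D = 0.82000, i.e. 0.820 to 3 decimal places.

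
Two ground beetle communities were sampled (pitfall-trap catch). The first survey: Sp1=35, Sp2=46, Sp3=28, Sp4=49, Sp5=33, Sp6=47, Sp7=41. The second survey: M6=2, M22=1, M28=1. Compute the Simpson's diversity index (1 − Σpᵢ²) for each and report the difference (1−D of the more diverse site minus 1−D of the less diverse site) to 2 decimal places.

0.23

The first survey: N=279, proportions 0.1254, 0.1649, 0.1004, 0.1756, 0.1183, 0.1685, 0.147, giving 1−D = 0.8522 (working shown to 4 dp, full precision carried).
The second survey: N=4, proportions 0.5, 0.25, 0.25, giving 1−D = 0.6250.
Difference = |0.8522 − 0.6250| = 0.2272, i.e. 0.23 to 2 decimal places.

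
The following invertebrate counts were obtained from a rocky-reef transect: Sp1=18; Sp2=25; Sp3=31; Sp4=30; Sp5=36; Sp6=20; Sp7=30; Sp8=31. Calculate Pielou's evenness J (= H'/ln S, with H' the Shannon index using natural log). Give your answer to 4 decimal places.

Total N = 18+25+31+30+36+20+30+31 = 221, so the proportions are 0.081448, 0.113122, 0.140271, 0.135747, 0.162896, 0.090498, 0.135747, 0.140271 (working shown to 6 dp, full precision carried).
H' = −Σ pᵢ ln pᵢ = −((-0.204254) + (-0.246526) + (-0.275518) + (-0.271081) + (-0.295598) + (-0.217415) + (-0.271081) + (-0.275518)) = 2.056991.
With S = 8 species, ln S = 2.079442, so J = 2.056991/2.079442 = 0.989204, i.e. 0.9892 to 4 decimal places.

0.9892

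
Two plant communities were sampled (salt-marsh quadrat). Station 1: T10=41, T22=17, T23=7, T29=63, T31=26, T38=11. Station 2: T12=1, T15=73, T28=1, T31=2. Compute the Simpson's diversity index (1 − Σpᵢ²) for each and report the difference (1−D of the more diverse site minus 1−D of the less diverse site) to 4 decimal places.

0.6506

Station 1: N=165, proportions 0.248485, 0.10303, 0.042424, 0.381818, 0.157576, 0.066667, giving 1−D = 0.750781 (working shown to 6 dp, full precision carried).
Station 2: N=77, proportions 0.012987, 0.948052, 0.012987, 0.025974, giving 1−D = 0.100186.
Difference = |0.750781 − 0.100186| = 0.650595, i.e. 0.6506 to 4 decimal places.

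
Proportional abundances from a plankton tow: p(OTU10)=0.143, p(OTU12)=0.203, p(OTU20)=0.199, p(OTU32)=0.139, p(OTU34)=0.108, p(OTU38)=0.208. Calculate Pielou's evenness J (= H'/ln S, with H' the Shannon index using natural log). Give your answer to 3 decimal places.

0.985

H' = −Σ pᵢ ln pᵢ = −((-0.27812) + (-0.32369) + (-0.32128) + (-0.27429) + (-0.24037) + (-0.32661)) = 1.76435 (working shown to 5 dp, full precision carried).
With S = 6 species, ln S = 1.79176, so J = 1.76435/1.79176 = 0.98470, i.e. 0.985 to 3 decimal places.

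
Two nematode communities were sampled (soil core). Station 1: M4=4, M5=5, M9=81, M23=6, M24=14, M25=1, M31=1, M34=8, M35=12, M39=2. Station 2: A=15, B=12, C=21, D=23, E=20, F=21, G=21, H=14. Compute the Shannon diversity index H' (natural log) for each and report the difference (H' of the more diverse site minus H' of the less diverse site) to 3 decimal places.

Station 1: N=134, proportions 0.02985, 0.03731, 0.60448, 0.04478, 0.10448, 0.00746, 0.00746, 0.0597, 0.08955, 0.01493, giving H' = 1.42709 (working shown to 5 dp, full precision carried).
Station 2: N=147, proportions 0.10204, 0.08163, 0.14286, 0.15646, 0.13605, 0.14286, 0.14286, 0.09524, giving H' = 2.05695.
Difference = |1.42709 − 2.05695| = 0.62986, i.e. 0.630 to 3 decimal places.

0.630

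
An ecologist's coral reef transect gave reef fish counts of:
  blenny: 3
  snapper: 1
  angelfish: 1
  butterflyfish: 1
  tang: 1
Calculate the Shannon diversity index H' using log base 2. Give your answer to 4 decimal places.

2.1281

Total N = 3+1+1+1+1 = 7, so the proportions are 0.428571, 0.142857, 0.142857, 0.142857, 0.142857 (working shown to 6 dp, full precision carried).
Each pᵢ log₂ pᵢ term: 0.428571×(-1.222392)=-0.523882, 0.142857×(-2.807355)=-0.401051, 0.142857×(-2.807355)=-0.401051, 0.142857×(-2.807355)=-0.401051, 0.142857×(-2.807355)=-0.401051.
Sum = -2.128085, so H' = 2.1281.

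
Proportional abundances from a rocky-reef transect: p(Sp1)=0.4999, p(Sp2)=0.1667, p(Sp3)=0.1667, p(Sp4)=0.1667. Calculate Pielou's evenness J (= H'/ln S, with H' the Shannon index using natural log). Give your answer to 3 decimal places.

H' = −Σ pᵢ ln pᵢ = −((-0.34660) + (-0.29865) + (-0.29865) + (-0.29865)) = 1.24256 (working shown to 5 dp, full precision carried).
With S = 4 species, ln S = 1.38629, so J = 1.24256/1.38629 = 0.89632, i.e. 0.896 to 3 decimal places.

0.896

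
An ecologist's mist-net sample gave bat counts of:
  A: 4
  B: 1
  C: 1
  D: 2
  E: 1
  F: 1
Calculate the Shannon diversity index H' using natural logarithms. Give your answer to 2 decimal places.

1.61

Total N = 4+1+1+2+1+1 = 10, so the proportions are 0.4, 0.1, 0.1, 0.2, 0.1, 0.1 (working shown to 4 dp, full precision carried).
Each pᵢ ln pᵢ term: 0.4×(-0.9163)=-0.3665, 0.1×(-2.3026)=-0.2303, 0.1×(-2.3026)=-0.2303, 0.2×(-1.6094)=-0.3219, 0.1×(-2.3026)=-0.2303, 0.1×(-2.3026)=-0.2303.
Sum = -1.6094, so H' = 1.61.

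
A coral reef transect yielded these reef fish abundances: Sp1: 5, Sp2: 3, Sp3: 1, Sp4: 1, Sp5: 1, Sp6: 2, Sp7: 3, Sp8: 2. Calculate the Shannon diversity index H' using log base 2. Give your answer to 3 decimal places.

2.774

Total N = 5+3+1+1+1+2+3+2 = 18, so the proportions are 0.27778, 0.16667, 0.05556, 0.05556, 0.05556, 0.11111, 0.16667, 0.11111 (working shown to 5 dp, full precision carried).
Each pᵢ log₂ pᵢ term: 0.27778×(-1.84800)=-0.51333, 0.16667×(-2.58496)=-0.43083, 0.05556×(-4.16993)=-0.23166, 0.05556×(-4.16993)=-0.23166, 0.05556×(-4.16993)=-0.23166, 0.11111×(-3.16993)=-0.35221, 0.16667×(-2.58496)=-0.43083, 0.11111×(-3.16993)=-0.35221.
Sum = -2.77440, so H' = 2.774.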